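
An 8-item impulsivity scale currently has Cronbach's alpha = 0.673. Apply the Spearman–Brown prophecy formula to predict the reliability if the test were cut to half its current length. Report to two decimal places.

Length factor m = 1/2
α' = m·α / (1 − (1−m)·α)
   = 1/2 × 0.673 / (1 − (1 − 1/2) × 0.673)
   = 0.3365 / 0.6635 = 0.51

predicted reliability = 0.51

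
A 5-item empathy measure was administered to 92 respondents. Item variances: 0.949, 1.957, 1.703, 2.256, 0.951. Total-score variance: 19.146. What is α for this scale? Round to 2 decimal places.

α = 0.74

sum of item variances = 0.949 + 1.957 + 1.703 + 2.256 + 0.951 = 7.816
α = (k/(k−1))·(1 − sum of item variances/total variance) = (5/4)·(1 − 7.816/19.146) = 0.74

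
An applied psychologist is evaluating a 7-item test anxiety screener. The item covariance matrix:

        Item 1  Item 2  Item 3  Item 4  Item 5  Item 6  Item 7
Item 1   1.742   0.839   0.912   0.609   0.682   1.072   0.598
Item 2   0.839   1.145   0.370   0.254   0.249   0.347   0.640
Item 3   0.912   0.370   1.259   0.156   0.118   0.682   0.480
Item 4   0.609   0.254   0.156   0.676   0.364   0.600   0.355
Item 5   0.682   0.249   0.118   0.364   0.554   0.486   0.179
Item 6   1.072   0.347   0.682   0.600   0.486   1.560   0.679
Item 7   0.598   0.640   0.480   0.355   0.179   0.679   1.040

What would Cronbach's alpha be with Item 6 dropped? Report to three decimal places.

Remaining items: Item 1, Item 2, Item 3, Item 4, Item 5, Item 7 (k = 6).
ΣVar(i) = 1.742 + 1.145 + 1.259 + 0.676 + 0.554 + 1.040 = 6.416
Var(T) = 6.416 + 2 × 6.805 = 20.026
α (item deleted) = (6/5)·(1 − 6.416/20.026) = 0.816

Cronbach's alpha = 0.816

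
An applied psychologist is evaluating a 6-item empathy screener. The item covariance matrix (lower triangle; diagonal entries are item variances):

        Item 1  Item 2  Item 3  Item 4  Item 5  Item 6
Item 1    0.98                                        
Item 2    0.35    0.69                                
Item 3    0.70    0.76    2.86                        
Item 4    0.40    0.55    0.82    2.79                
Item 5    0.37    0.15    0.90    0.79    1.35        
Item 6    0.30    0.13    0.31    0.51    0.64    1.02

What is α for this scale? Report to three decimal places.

α = 0.736

Σσ²ᵢ = 0.98 + 0.69 + 2.86 + 2.79 + 1.35 + 1.02 = 9.69
Σ_{i<j} σ_ij = 7.68
σ²_total = 9.69 + 2 × 7.68 = 25.05
α = (k/(k−1))·(1 − Σσ²ᵢ/σ²_total) = (6/5)·(1 − 9.69/25.05) = 0.736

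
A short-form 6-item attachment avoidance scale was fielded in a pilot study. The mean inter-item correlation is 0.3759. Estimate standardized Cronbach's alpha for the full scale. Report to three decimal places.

α = 0.783

Standardized α = k·r̄ / (1 + (k−1)·r̄) = 6 × 0.3759 / (1 + 5 × 0.3759)
  = 2.2554 / 2.8795 = 0.783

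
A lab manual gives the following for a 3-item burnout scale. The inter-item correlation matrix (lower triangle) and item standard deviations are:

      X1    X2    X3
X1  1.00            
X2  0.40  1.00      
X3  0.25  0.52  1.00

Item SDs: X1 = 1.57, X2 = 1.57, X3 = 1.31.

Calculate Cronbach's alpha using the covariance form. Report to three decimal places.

α = 0.654

Σσ²ᵢ = 1.57² + 1.57² + 1.31² = 6.6459
Covariances σ_ij = r_ij · s_i · s_j:
  σ(X1,X2) = 0.40 × 1.57 × 1.57 = 0.9860
  σ(X1,X3) = 0.25 × 1.57 × 1.31 = 0.5142
  σ(X2,X3) = 0.52 × 1.57 × 1.31 = 1.0695
σ²_T = Σσ²ᵢ + 2·Σσ_ij = 6.6459 + 2 × 2.5697 = 11.7853
α = (3/2)·(1 − 6.6459/11.7853) = 0.654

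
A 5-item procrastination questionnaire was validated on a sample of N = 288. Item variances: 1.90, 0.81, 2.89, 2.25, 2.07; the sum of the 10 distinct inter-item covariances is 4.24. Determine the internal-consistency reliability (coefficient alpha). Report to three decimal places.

ΣVar(i) = 1.90 + 0.81 + 2.89 + 2.25 + 2.07 = 9.92
Sum of distinct covariances = 4.24
total variance = ΣVar(i) + 2·Σcov = 9.92 + 2 × 4.24 = 18.40
α = (5/4)·(1 − 9.92/18.40) = 0.576

coefficient alpha = 0.576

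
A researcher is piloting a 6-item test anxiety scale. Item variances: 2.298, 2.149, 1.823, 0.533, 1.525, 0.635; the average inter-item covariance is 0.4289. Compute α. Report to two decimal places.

Σσ²ᵢ = 2.298 + 2.149 + 1.823 + 0.533 + 1.525 + 0.635 = 8.963
Sum of the 15 distinct covariances = 15 × 0.4289 = 6.4335
σ²_T = Σσ²ᵢ + 2·Σcov = 8.963 + 2 × 6.4335 = 21.8300
α = (6/5)·(1 − 8.963/21.8300) = 0.71

α = 0.71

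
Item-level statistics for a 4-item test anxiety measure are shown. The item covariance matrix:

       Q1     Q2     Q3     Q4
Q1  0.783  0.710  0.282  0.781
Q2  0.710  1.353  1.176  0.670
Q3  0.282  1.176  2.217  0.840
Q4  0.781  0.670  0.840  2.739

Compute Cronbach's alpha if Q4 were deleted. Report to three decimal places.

Remaining items: Q1, Q2, Q3 (k = 3).
sum of item variances = 0.783 + 1.353 + 2.217 = 4.353
Var(T) = 4.353 + 2 × 2.168 = 8.689
α (item deleted) = (3/2)·(1 − 4.353/8.689) = 0.749

Cronbach's alpha = 0.749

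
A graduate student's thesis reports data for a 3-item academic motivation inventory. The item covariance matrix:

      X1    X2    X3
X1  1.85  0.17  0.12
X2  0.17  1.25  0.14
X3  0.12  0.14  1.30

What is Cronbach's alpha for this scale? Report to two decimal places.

Cronbach's alpha = 0.25

Σσ²ᵢ = 1.85 + 1.25 + 1.30 = 4.40
Σ_{i<j} σ_ij = 0.43
total variance = 4.40 + 2 × 0.43 = 5.26
α = (k/(k−1))·(1 − Σσ²ᵢ/total variance) = (3/2)·(1 − 4.40/5.26) = 0.25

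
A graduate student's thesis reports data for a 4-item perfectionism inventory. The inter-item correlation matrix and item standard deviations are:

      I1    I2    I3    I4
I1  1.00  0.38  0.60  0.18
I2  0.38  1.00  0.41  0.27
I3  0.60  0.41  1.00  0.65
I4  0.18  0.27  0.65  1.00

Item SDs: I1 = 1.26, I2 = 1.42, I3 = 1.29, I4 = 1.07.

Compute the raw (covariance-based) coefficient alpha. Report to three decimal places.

Σσ²ᵢ = 1.26² + 1.42² + 1.29² + 1.07² = 6.4130
Covariances σ_ij = r_ij · s_i · s_j:
  σ(I1,I2) = 0.38 × 1.26 × 1.42 = 0.6799
  σ(I1,I3) = 0.60 × 1.26 × 1.29 = 0.9752
  σ(I1,I4) = 0.18 × 1.26 × 1.07 = 0.2427
  σ(I2,I3) = 0.41 × 1.42 × 1.29 = 0.7510
  σ(I2,I4) = 0.27 × 1.42 × 1.07 = 0.4102
  σ(I3,I4) = 0.65 × 1.29 × 1.07 = 0.8972
σ²_T = Σσ²ᵢ + 2·Σσ_ij = 6.4130 + 2 × 3.9562 = 14.3254
α = (4/3)·(1 − 6.4130/14.3254) = 0.736

coefficient alpha = 0.736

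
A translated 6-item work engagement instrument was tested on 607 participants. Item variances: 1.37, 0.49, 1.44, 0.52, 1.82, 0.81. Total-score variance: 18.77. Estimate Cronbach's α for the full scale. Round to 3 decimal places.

ΣVar(i) = 1.37 + 0.49 + 1.44 + 0.52 + 1.82 + 0.81 = 6.45
α = (k/(k−1))·(1 − ΣVar(i)/σ²_total) = (6/5)·(1 − 6.45/18.77) = 0.788

α = 0.788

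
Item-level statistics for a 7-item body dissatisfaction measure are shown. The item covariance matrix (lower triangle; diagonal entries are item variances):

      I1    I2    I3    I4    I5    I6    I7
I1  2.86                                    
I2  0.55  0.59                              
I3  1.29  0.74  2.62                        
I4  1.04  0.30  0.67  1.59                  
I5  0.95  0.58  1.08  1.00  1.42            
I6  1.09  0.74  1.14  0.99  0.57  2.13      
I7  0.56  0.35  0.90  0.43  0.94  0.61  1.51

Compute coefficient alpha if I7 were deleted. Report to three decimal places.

Remaining items: I1, I2, I3, I4, I5, I6 (k = 6).
ΣVar(i) = 2.86 + 0.59 + 2.62 + 1.59 + 1.42 + 2.13 = 11.21
total variance = 11.21 + 2 × 12.73 = 36.67
α (item deleted) = (6/5)·(1 − 11.21/36.67) = 0.833

coefficient alpha = 0.833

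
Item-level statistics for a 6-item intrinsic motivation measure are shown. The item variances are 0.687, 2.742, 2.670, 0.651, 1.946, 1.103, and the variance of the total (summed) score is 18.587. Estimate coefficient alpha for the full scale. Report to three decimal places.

Σσᵢ² = 0.687 + 2.742 + 2.670 + 0.651 + 1.946 + 1.103 = 9.799
α = (k/(k−1))·(1 − Σσᵢ²/σ²_T) = (6/5)·(1 − 9.799/18.587) = 0.567

coefficient alpha = 0.567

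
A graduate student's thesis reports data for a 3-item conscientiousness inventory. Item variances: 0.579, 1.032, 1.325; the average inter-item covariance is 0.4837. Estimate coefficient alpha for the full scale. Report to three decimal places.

coefficient alpha = 0.746

Σσᵢ² = 0.579 + 1.032 + 1.325 = 2.936
Sum of the 3 distinct covariances = 3 × 0.4837 = 1.4511
σ²_T = Σσᵢ² + 2·Σcov = 2.936 + 2 × 1.4511 = 5.8382
α = (3/2)·(1 − 2.936/5.8382) = 0.746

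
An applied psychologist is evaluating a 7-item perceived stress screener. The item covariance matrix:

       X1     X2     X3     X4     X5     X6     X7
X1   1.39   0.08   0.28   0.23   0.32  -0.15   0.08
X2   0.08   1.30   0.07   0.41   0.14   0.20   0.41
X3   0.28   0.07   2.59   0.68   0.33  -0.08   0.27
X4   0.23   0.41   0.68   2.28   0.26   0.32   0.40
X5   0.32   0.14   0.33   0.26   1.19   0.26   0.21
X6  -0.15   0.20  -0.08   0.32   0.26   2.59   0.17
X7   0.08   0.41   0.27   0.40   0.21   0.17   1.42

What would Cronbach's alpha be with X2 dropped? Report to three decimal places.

α = 0.461

Remaining items: X1, X3, X4, X5, X6, X7 (k = 6).
Σσᵢ² = 1.39 + 2.59 + 2.28 + 1.19 + 2.59 + 1.42 = 11.46
σ²_T = 11.46 + 2 × 3.58 = 18.62
α (item deleted) = (6/5)·(1 − 11.46/18.62) = 0.461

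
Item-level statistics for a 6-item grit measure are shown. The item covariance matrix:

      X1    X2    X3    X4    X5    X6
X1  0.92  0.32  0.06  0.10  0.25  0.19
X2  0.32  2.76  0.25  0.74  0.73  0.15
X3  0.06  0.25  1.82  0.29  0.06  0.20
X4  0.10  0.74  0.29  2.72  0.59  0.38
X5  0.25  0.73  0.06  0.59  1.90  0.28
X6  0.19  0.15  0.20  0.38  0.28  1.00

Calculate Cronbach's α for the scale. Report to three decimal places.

Cronbach's α = 0.543

sum of item variances = 0.92 + 2.76 + 1.82 + 2.72 + 1.90 + 1.00 = 11.12
Σ_{i<j} σ_ij = 4.59
σ²_total = 11.12 + 2 × 4.59 = 20.30
α = (k/(k−1))·(1 − sum of item variances/σ²_total) = (6/5)·(1 − 11.12/20.30) = 0.543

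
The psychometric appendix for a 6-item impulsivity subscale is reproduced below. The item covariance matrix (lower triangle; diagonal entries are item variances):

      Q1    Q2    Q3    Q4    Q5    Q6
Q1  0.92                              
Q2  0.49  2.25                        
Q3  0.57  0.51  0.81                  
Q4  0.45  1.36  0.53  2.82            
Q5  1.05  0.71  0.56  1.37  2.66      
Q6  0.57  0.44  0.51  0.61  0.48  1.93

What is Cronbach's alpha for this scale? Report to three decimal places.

Σσ²ᵢ = 0.92 + 2.25 + 0.81 + 2.82 + 2.66 + 1.93 = 11.39
Sum of the distinct covariances = 10.21
total variance = 11.39 + 2 × 10.21 = 31.81
α = (k/(k−1))·(1 − Σσ²ᵢ/total variance) = (6/5)·(1 − 11.39/31.81) = 0.770

α = 0.770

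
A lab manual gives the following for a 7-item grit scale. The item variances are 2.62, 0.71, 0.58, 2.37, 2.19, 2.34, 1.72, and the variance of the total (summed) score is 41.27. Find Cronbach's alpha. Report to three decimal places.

Cronbach's alpha = 0.812

ΣVar(i) = 2.62 + 0.71 + 0.58 + 2.37 + 2.19 + 2.34 + 1.72 = 12.53
α = (k/(k−1))·(1 − ΣVar(i)/σ²_T) = (7/6)·(1 − 12.53/41.27) = 0.812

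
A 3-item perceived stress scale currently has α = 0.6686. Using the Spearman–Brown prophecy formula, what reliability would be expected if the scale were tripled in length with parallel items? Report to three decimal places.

Length factor m = 3
α' = m·α / (1 + (m−1)·α)
   = 3 × 0.6686 / (1 + (3 − 1) × 0.6686)
   = 2.0058 / 2.3372 = 0.858

predicted reliability = 0.858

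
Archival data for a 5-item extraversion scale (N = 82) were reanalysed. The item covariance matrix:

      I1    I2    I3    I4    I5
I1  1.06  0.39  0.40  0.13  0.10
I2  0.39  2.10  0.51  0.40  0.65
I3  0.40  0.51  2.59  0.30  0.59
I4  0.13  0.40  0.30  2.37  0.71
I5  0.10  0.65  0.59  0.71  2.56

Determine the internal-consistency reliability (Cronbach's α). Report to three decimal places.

Cronbach's α = 0.549

sum of item variances = 1.06 + 2.10 + 2.59 + 2.37 + 2.56 = 10.68
Σ_{i<j} σ_ij = 4.18
σ²_total = 10.68 + 2 × 4.18 = 19.04
α = (k/(k−1))·(1 − sum of item variances/σ²_total) = (5/4)·(1 − 10.68/19.04) = 0.549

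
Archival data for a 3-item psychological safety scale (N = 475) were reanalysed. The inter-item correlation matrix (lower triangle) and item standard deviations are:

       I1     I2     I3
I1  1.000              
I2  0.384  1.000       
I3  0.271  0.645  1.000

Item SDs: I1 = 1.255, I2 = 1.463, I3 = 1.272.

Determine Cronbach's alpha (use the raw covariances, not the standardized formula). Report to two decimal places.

Cronbach's alpha = 0.70

Σσ²ᵢ = 1.255² + 1.463² + 1.272² = 5.3334
Covariances σ_ij = r_ij · s_i · s_j:
  σ(I1,I2) = 0.384 × 1.255 × 1.463 = 0.7050
  σ(I1,I3) = 0.271 × 1.255 × 1.272 = 0.4326
  σ(I2,I3) = 0.645 × 1.463 × 1.272 = 1.2003
σ²_T = Σσ²ᵢ + 2·Σσ_ij = 5.3334 + 2 × 2.3379 = 10.0092
α = (3/2)·(1 − 5.3334/10.0092) = 0.70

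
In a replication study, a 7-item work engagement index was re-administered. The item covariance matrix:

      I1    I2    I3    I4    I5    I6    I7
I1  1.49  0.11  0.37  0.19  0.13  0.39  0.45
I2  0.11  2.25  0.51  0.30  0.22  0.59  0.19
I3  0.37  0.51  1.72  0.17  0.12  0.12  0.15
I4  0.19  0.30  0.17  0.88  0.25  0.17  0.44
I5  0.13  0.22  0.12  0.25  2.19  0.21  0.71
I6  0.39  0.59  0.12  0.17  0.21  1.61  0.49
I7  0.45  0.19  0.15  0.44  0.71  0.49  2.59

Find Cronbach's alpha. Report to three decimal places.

Cronbach's alpha = 0.579

Σσᵢ² = 1.49 + 2.25 + 1.72 + 0.88 + 2.19 + 1.61 + 2.59 = 12.73
Sum of off-diagonal covariances = 6.28
total variance = 12.73 + 2 × 6.28 = 25.29
α = (k/(k−1))·(1 − Σσᵢ²/total variance) = (7/6)·(1 − 12.73/25.29) = 0.579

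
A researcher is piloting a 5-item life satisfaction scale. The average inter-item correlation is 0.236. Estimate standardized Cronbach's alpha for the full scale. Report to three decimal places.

standardized Cronbach's alpha = 0.607

Standardized α = k·r̄ / (1 + (k−1)·r̄) = 5 × 0.236 / (1 + 4 × 0.236)
  = 1.1800 / 1.9440 = 0.607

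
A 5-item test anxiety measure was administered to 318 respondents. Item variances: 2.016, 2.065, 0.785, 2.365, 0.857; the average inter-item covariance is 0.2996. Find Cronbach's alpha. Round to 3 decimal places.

ΣVar(i) = 2.016 + 2.065 + 0.785 + 2.365 + 0.857 = 8.088
Sum of the 10 distinct covariances = 10 × 0.2996 = 2.9960
σ²_total = ΣVar(i) + 2·Σcov = 8.088 + 2 × 2.9960 = 14.0800
α = (5/4)·(1 − 8.088/14.0800) = 0.532

Cronbach's alpha = 0.532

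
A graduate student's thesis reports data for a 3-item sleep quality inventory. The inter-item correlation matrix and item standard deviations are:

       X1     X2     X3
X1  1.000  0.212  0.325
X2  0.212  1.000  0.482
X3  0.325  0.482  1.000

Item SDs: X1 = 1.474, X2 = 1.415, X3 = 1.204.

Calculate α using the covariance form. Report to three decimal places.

α = 0.593

Σσ²ᵢ = 1.474² + 1.415² + 1.204² = 5.6245
Covariances σ_ij = r_ij · s_i · s_j:
  σ(X1,X2) = 0.212 × 1.474 × 1.415 = 0.4422
  σ(X1,X3) = 0.325 × 1.474 × 1.204 = 0.5768
  σ(X2,X3) = 0.482 × 1.415 × 1.204 = 0.8212
σ²_T = Σσ²ᵢ + 2·Σσ_ij = 5.6245 + 2 × 1.8402 = 9.3049
α = (3/2)·(1 − 5.6245/9.3049) = 0.593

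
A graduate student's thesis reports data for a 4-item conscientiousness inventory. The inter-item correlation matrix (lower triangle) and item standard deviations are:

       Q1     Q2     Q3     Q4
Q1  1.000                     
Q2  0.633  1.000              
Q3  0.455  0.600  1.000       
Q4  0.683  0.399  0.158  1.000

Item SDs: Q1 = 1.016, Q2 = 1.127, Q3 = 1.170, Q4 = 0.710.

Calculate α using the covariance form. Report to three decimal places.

Σσ²ᵢ = 1.016² + 1.127² + 1.170² + 0.710² = 4.1754
Covariances σ_ij = r_ij · s_i · s_j:
  σ(Q1,Q2) = 0.633 × 1.016 × 1.127 = 0.7248
  σ(Q1,Q3) = 0.455 × 1.016 × 1.170 = 0.5409
  σ(Q1,Q4) = 0.683 × 1.016 × 0.710 = 0.4927
  σ(Q2,Q3) = 0.600 × 1.127 × 1.170 = 0.7912
  σ(Q2,Q4) = 0.399 × 1.127 × 0.710 = 0.3193
  σ(Q3,Q4) = 0.158 × 1.170 × 0.710 = 0.1313
σ²_T = Σσ²ᵢ + 2·Σσ_ij = 4.1754 + 2 × 3.0002 = 10.1758
α = (4/3)·(1 − 4.1754/10.1758) = 0.786

α = 0.786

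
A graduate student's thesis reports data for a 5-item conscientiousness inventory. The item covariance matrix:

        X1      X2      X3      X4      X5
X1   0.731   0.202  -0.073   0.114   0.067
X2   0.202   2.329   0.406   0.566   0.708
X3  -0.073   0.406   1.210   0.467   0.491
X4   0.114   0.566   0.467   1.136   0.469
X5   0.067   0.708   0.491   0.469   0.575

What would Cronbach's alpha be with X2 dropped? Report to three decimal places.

Cronbach's alpha = 0.609

Remaining items: X1, X3, X4, X5 (k = 4).
Σσ²ᵢ = 0.731 + 1.210 + 1.136 + 0.575 = 3.652
total variance = 3.652 + 2 × 1.535 = 6.722
α (item deleted) = (4/3)·(1 − 3.652/6.722) = 0.609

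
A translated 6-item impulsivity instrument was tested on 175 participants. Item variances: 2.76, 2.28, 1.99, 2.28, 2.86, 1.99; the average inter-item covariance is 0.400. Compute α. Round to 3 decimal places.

α = 0.550

Σσᵢ² = 2.76 + 2.28 + 1.99 + 2.28 + 2.86 + 1.99 = 14.16
Sum of the 15 distinct covariances = 15 × 0.400 = 6.000
σ²_T = Σσᵢ² + 2·Σcov = 14.16 + 2 × 6.000 = 26.160
α = (6/5)·(1 − 14.16/26.160) = 0.550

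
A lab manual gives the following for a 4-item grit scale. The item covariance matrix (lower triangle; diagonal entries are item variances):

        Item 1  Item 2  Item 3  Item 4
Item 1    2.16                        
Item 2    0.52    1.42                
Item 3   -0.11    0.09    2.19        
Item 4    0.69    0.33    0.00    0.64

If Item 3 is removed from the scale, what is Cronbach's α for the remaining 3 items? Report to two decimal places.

Cronbach's α = 0.63

Remaining items: Item 1, Item 2, Item 4 (k = 3).
Σσᵢ² = 2.16 + 1.42 + 0.64 = 4.22
σ²_T = 4.22 + 2 × 1.54 = 7.30
α (item deleted) = (3/2)·(1 − 4.22/7.30) = 0.63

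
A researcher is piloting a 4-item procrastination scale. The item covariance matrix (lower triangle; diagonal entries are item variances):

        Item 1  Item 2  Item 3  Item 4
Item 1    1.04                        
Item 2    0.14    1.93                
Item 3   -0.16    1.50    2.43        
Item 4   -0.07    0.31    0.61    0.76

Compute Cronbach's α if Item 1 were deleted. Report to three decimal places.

Remaining items: Item 2, Item 3, Item 4 (k = 3).
sum of item variances = 1.93 + 2.43 + 0.76 = 5.12
Var(T) = 5.12 + 2 × 2.42 = 9.96
α (item deleted) = (3/2)·(1 − 5.12/9.96) = 0.729

Cronbach's α = 0.729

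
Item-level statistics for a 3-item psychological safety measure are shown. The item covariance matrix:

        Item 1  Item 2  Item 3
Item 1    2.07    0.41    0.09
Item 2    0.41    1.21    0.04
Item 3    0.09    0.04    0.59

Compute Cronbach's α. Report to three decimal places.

Σσ²ᵢ = 2.07 + 1.21 + 0.59 = 3.87
Σ_{i<j} σ_ij = 0.54
Var(T) = 3.87 + 2 × 0.54 = 4.95
α = (k/(k−1))·(1 − Σσ²ᵢ/Var(T)) = (3/2)·(1 − 3.87/4.95) = 0.327

Cronbach's α = 0.327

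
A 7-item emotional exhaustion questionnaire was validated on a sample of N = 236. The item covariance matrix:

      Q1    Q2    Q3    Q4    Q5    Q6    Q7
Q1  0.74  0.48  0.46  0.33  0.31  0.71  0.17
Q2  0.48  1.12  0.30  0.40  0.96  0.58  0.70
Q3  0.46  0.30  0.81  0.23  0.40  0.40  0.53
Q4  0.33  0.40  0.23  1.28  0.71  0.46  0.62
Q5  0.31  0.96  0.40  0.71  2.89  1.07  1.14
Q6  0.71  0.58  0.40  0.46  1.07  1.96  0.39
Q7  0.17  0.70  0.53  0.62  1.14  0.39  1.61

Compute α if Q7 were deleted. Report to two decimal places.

α = 0.77

Remaining items: Q1, Q2, Q3, Q4, Q5, Q6 (k = 6).
sum of item variances = 0.74 + 1.12 + 0.81 + 1.28 + 2.89 + 1.96 = 8.80
total variance = 8.80 + 2 × 7.80 = 24.40
α (item deleted) = (6/5)·(1 − 8.80/24.40) = 0.77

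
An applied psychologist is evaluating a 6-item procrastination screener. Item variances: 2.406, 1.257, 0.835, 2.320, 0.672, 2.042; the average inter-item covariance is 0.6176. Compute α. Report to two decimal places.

α = 0.79

Σσ²ᵢ = 2.406 + 1.257 + 0.835 + 2.320 + 0.672 + 2.042 = 9.532
Sum of the 15 distinct covariances = 15 × 0.6176 = 9.2640
σ²_T = Σσ²ᵢ + 2·Σcov = 9.532 + 2 × 9.2640 = 28.0600
α = (6/5)·(1 − 9.532/28.0600) = 0.79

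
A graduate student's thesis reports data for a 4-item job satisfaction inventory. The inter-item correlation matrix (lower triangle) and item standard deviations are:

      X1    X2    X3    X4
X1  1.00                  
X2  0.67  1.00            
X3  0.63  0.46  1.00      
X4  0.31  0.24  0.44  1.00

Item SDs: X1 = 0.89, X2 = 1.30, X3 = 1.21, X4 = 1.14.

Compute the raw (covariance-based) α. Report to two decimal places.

α = 0.76

Σσ²ᵢ = 0.89² + 1.30² + 1.21² + 1.14² = 5.2458
Covariances σ_ij = r_ij · s_i · s_j:
  σ(X1,X2) = 0.67 × 0.89 × 1.30 = 0.7752
  σ(X1,X3) = 0.63 × 0.89 × 1.21 = 0.6784
  σ(X1,X4) = 0.31 × 0.89 × 1.14 = 0.3145
  σ(X2,X3) = 0.46 × 1.30 × 1.21 = 0.7236
  σ(X2,X4) = 0.24 × 1.30 × 1.14 = 0.3557
  σ(X3,X4) = 0.44 × 1.21 × 1.14 = 0.6069
σ²_T = Σσ²ᵢ + 2·Σσ_ij = 5.2458 + 2 × 3.4543 = 12.1544
α = (4/3)·(1 − 5.2458/12.1544) = 0.76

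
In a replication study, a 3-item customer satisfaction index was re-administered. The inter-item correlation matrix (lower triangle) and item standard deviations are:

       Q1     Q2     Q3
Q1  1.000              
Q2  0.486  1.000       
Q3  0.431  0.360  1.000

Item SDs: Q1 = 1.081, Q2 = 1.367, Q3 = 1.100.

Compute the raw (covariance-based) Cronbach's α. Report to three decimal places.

Cronbach's α = 0.682

Σσ²ᵢ = 1.081² + 1.367² + 1.100² = 4.2473
Covariances σ_ij = r_ij · s_i · s_j:
  σ(Q1,Q2) = 0.486 × 1.081 × 1.367 = 0.7182
  σ(Q1,Q3) = 0.431 × 1.081 × 1.100 = 0.5125
  σ(Q2,Q3) = 0.360 × 1.367 × 1.100 = 0.5413
σ²_T = Σσ²ᵢ + 2·Σσ_ij = 4.2473 + 2 × 1.7720 = 7.7913
α = (3/2)·(1 − 4.2473/7.7913) = 0.682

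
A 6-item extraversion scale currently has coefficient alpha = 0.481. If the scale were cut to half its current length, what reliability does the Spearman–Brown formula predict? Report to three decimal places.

Length factor m = 1/2
α' = m·α / (1 − (1−m)·α)
   = 1/2 × 0.481 / (1 − (1 − 1/2) × 0.481)
   = 0.2405 / 0.7595 = 0.317

predicted reliability = 0.317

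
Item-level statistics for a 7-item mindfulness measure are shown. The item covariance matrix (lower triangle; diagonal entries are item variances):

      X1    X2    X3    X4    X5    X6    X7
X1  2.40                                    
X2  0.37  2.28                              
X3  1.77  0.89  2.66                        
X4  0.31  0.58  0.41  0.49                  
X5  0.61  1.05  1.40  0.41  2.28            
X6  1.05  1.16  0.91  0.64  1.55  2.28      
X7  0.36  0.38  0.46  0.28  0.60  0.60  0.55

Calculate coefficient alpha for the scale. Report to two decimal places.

ΣVar(i) = 2.40 + 2.28 + 2.66 + 0.49 + 2.28 + 2.28 + 0.55 = 12.94
Sum of off-diagonal covariances = 15.79
σ²_T = 12.94 + 2 × 15.79 = 44.52
α = (k/(k−1))·(1 − ΣVar(i)/σ²_T) = (7/6)·(1 − 12.94/44.52) = 0.83

coefficient alpha = 0.83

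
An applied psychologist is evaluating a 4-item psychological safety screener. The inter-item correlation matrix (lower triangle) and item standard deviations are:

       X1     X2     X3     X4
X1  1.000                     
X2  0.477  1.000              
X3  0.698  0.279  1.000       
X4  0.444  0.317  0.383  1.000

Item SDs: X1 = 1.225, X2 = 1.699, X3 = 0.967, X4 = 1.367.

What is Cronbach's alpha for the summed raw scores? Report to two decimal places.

Σσ²ᵢ = 1.225² + 1.699² + 0.967² + 1.367² = 7.1910
Covariances σ_ij = r_ij · s_i · s_j:
  σ(X1,X2) = 0.477 × 1.225 × 1.699 = 0.9928
  σ(X1,X3) = 0.698 × 1.225 × 0.967 = 0.8268
  σ(X1,X4) = 0.444 × 1.225 × 1.367 = 0.7435
  σ(X2,X3) = 0.279 × 1.699 × 0.967 = 0.4584
  σ(X2,X4) = 0.317 × 1.699 × 1.367 = 0.7362
  σ(X3,X4) = 0.383 × 0.967 × 1.367 = 0.5063
σ²_T = Σσ²ᵢ + 2·Σσ_ij = 7.1910 + 2 × 4.2640 = 15.7190
α = (4/3)·(1 − 7.1910/15.7190) = 0.72

Cronbach's alpha = 0.72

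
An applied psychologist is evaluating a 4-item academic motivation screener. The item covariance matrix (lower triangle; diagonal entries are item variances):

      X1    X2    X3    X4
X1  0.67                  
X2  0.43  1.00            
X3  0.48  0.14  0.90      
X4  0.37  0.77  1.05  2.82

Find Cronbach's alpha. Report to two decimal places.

Cronbach's alpha = 0.73

Σσ²ᵢ = 0.67 + 1.00 + 0.90 + 2.82 = 5.39
Σ_{i<j} σ_ij = 3.24
σ²_total = 5.39 + 2 × 3.24 = 11.87
α = (k/(k−1))·(1 − Σσ²ᵢ/σ²_total) = (4/3)·(1 − 5.39/11.87) = 0.73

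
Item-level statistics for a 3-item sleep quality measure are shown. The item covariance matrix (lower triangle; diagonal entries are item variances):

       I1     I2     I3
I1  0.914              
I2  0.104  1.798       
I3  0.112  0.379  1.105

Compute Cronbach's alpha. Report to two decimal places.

ΣVar(i) = 0.914 + 1.798 + 1.105 = 3.817
Sum of the distinct covariances = 0.595
σ²_T = 3.817 + 2 × 0.595 = 5.007
α = (k/(k−1))·(1 − ΣVar(i)/σ²_T) = (3/2)·(1 − 3.817/5.007) = 0.36

Cronbach's alpha = 0.36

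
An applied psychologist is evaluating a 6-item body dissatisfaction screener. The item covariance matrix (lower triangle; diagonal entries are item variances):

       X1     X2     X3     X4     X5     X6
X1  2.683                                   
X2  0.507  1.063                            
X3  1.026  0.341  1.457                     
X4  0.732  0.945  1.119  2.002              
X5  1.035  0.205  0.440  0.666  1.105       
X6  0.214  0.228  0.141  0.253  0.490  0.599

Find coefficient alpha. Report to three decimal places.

α = 0.782

Σσᵢ² = 2.683 + 1.063 + 1.457 + 2.002 + 1.105 + 0.599 = 8.909
Sum of the distinct covariances = 8.342
Var(T) = 8.909 + 2 × 8.342 = 25.593
α = (k/(k−1))·(1 − Σσᵢ²/Var(T)) = (6/5)·(1 − 8.909/25.593) = 0.782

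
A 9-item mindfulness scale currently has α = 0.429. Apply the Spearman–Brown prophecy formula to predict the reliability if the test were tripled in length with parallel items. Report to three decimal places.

predicted reliability = 0.693

Length factor m = 3
α' = m·α / (1 + (m−1)·α)
   = 3 × 0.429 / (1 + (3 − 1) × 0.429)
   = 1.2870 / 1.8580 = 0.693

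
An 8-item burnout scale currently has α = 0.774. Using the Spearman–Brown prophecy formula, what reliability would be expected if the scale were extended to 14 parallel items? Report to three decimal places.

Length factor m = 14/8 = 1.7500
α' = m·α / (1 + (m−1)·α)
   = 14/8 × 0.774 / (1 + (14/8 − 1) × 0.774)
   = 1.3545 / 1.5805 = 0.857

predicted reliability = 0.857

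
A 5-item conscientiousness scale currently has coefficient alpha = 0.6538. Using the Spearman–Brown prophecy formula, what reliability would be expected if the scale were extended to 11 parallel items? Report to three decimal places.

Length factor m = 11/5 = 2.2000
α' = m·α / (1 + (m−1)·α)
   = 11/5 × 0.6538 / (1 + (11/5 − 1) × 0.6538)
   = 1.4384 / 1.7846 = 0.806

predicted reliability = 0.806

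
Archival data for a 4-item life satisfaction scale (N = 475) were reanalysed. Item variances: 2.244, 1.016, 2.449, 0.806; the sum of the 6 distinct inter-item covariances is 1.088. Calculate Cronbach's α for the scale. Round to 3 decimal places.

Cronbach's α = 0.334

sum of item variances = 2.244 + 1.016 + 2.449 + 0.806 = 6.515
Sum of distinct covariances = 1.088
σ²_total = sum of item variances + 2·Σcov = 6.515 + 2 × 1.088 = 8.691
α = (4/3)·(1 − 6.515/8.691) = 0.334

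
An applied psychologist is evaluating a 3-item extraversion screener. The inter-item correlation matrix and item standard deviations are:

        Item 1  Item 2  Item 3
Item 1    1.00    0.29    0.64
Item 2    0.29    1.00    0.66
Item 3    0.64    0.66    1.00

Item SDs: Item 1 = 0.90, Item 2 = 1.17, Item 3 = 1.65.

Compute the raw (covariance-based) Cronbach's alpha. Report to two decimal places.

Σσ²ᵢ = 0.90² + 1.17² + 1.65² = 4.9014
Covariances σ_ij = r_ij · s_i · s_j:
  σ(Item 1,Item 2) = 0.29 × 0.90 × 1.17 = 0.3054
  σ(Item 1,Item 3) = 0.64 × 0.90 × 1.65 = 0.9504
  σ(Item 2,Item 3) = 0.66 × 1.17 × 1.65 = 1.2741
σ²_T = Σσ²ᵢ + 2·Σσ_ij = 4.9014 + 2 × 2.5299 = 9.9612
α = (3/2)·(1 − 4.9014/9.9612) = 0.76

α = 0.76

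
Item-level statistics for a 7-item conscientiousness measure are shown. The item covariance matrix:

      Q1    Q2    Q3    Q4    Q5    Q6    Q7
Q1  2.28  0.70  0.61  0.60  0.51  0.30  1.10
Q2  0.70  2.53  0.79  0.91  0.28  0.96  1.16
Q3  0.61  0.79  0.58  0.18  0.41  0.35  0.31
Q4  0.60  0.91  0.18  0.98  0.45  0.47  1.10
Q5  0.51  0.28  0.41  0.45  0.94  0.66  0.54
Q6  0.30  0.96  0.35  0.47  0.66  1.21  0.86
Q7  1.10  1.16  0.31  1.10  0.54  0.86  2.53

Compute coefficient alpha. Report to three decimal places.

Σσ²ᵢ = 2.28 + 2.53 + 0.58 + 0.98 + 0.94 + 1.21 + 2.53 = 11.05
Sum of the distinct covariances = 13.25
total variance = 11.05 + 2 × 13.25 = 37.55
α = (k/(k−1))·(1 − Σσ²ᵢ/total variance) = (7/6)·(1 − 11.05/37.55) = 0.823

α = 0.823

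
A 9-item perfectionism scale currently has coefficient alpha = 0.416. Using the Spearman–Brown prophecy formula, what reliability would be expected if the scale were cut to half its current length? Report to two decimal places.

Length factor m = 1/2
α' = m·α / (1 − (1−m)·α)
   = 1/2 × 0.416 / (1 − (1 − 1/2) × 0.416)
   = 0.2080 / 0.7920 = 0.26

predicted reliability = 0.26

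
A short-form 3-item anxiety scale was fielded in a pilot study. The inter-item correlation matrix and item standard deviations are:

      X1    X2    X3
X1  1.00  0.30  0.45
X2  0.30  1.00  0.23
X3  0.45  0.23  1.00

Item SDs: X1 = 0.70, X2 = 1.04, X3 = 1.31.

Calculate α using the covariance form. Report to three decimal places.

Σσ²ᵢ = 0.70² + 1.04² + 1.31² = 3.2877
Covariances σ_ij = r_ij · s_i · s_j:
  σ(X1,X2) = 0.30 × 0.70 × 1.04 = 0.2184
  σ(X1,X3) = 0.45 × 0.70 × 1.31 = 0.4127
  σ(X2,X3) = 0.23 × 1.04 × 1.31 = 0.3134
σ²_T = Σσ²ᵢ + 2·Σσ_ij = 3.2877 + 2 × 0.9445 = 5.1767
α = (3/2)·(1 − 3.2877/5.1767) = 0.547

α = 0.547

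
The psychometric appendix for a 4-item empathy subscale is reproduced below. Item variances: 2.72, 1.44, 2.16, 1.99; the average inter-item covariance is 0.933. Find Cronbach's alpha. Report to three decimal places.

sum of item variances = 2.72 + 1.44 + 2.16 + 1.99 = 8.31
Sum of the 6 distinct covariances = 6 × 0.933 = 5.598
σ²_T = sum of item variances + 2·Σcov = 8.31 + 2 × 5.598 = 19.506
α = (4/3)·(1 − 8.31/19.506) = 0.765

α = 0.765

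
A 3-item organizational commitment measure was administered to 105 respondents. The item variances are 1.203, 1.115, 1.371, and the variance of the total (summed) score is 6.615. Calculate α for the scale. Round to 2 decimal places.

α = 0.66

ΣVar(i) = 1.203 + 1.115 + 1.371 = 3.689
α = (k/(k−1))·(1 − ΣVar(i)/total variance) = (3/2)·(1 − 3.689/6.615) = 0.66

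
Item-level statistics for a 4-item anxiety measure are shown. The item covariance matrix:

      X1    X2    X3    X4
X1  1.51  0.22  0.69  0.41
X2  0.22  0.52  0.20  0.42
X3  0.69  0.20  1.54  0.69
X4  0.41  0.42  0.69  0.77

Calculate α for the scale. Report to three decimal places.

α = 0.731

Σσᵢ² = 1.51 + 0.52 + 1.54 + 0.77 = 4.34
Sum of off-diagonal covariances = 2.63
Var(T) = 4.34 + 2 × 2.63 = 9.60
α = (k/(k−1))·(1 − Σσᵢ²/Var(T)) = (4/3)·(1 − 4.34/9.60) = 0.731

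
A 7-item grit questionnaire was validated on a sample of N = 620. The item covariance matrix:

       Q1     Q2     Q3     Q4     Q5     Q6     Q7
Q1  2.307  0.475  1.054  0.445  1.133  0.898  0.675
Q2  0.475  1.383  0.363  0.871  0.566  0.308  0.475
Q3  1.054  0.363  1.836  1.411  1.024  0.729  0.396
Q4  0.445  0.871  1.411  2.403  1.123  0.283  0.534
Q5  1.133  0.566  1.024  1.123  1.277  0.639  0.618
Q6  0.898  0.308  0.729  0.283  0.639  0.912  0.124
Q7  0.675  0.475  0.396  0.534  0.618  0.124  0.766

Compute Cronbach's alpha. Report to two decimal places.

α = 0.84

sum of item variances = 2.307 + 1.383 + 1.836 + 2.403 + 1.277 + 0.912 + 0.766 = 10.884
Σ_{i<j} σ_ij = 14.144
σ²_total = 10.884 + 2 × 14.144 = 39.172
α = (k/(k−1))·(1 − sum of item variances/σ²_total) = (7/6)·(1 − 10.884/39.172) = 0.84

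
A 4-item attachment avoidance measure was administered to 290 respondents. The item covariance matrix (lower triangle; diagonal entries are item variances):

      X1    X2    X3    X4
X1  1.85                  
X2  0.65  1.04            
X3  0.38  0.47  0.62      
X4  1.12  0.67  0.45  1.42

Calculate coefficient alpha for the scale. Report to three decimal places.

sum of item variances = 1.85 + 1.04 + 0.62 + 1.42 = 4.93
Σ_{i<j} σ_ij = 3.74
σ²_total = 4.93 + 2 × 3.74 = 12.41
α = (k/(k−1))·(1 − sum of item variances/σ²_total) = (4/3)·(1 − 4.93/12.41) = 0.804

coefficient alpha = 0.804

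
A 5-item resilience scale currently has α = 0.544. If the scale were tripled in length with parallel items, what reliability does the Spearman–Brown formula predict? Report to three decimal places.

Length factor m = 3
α' = m·α / (1 + (m−1)·α)
   = 3 × 0.544 / (1 + (3 − 1) × 0.544)
   = 1.6320 / 2.0880 = 0.782

predicted reliability = 0.782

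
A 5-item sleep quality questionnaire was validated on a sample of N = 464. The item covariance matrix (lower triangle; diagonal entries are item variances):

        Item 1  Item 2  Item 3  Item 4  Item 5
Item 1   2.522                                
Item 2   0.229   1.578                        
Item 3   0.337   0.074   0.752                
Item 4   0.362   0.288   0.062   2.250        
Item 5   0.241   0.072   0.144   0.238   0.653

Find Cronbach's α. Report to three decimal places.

sum of item variances = 2.522 + 1.578 + 0.752 + 2.250 + 0.653 = 7.755
Sum of the distinct covariances = 2.047
σ²_T = 7.755 + 2 × 2.047 = 11.849
α = (k/(k−1))·(1 − sum of item variances/σ²_T) = (5/4)·(1 − 7.755/11.849) = 0.432

Cronbach's α = 0.432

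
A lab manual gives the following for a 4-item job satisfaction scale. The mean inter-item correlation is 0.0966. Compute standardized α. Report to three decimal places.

Standardized α = k·r̄ / (1 + (k−1)·r̄) = 4 × 0.0966 / (1 + 3 × 0.0966)
  = 0.3864 / 1.2898 = 0.300

standardized α = 0.300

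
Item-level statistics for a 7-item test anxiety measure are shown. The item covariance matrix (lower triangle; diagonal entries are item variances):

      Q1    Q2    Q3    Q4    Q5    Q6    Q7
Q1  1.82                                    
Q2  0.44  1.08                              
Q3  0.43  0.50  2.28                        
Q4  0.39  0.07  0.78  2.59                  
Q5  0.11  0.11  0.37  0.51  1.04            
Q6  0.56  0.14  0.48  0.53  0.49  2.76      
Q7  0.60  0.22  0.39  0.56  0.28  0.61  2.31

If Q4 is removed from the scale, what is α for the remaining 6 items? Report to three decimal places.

α = 0.604

Remaining items: Q1, Q2, Q3, Q5, Q6, Q7 (k = 6).
Σσᵢ² = 1.82 + 1.08 + 2.28 + 1.04 + 2.76 + 2.31 = 11.29
Var(T) = 11.29 + 2 × 5.73 = 22.75
α (item deleted) = (6/5)·(1 − 11.29/22.75) = 0.604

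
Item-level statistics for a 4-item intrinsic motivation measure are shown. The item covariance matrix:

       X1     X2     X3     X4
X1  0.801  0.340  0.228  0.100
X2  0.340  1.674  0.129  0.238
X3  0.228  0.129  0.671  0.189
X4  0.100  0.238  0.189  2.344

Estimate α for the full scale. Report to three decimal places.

ΣVar(i) = 0.801 + 1.674 + 0.671 + 2.344 = 5.490
Sum of the distinct covariances = 1.224
total variance = 5.490 + 2 × 1.224 = 7.938
α = (k/(k−1))·(1 − ΣVar(i)/total variance) = (4/3)·(1 − 5.490/7.938) = 0.411

α = 0.411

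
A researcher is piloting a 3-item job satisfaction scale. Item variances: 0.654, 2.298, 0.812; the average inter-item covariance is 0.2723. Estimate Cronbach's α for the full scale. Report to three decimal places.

Cronbach's α = 0.454

Σσ²ᵢ = 0.654 + 2.298 + 0.812 = 3.764
Sum of the 3 distinct covariances = 3 × 0.2723 = 0.8169
σ²_total = Σσ²ᵢ + 2·Σcov = 3.764 + 2 × 0.8169 = 5.3978
α = (3/2)·(1 − 3.764/5.3978) = 0.454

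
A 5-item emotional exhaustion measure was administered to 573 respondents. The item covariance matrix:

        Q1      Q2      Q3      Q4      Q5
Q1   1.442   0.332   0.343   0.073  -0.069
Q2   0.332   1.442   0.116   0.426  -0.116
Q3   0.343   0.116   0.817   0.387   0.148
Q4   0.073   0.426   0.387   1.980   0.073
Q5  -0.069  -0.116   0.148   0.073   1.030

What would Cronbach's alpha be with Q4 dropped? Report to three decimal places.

Remaining items: Q1, Q2, Q3, Q5 (k = 4).
ΣVar(i) = 1.442 + 1.442 + 0.817 + 1.030 = 4.731
σ²_total = 4.731 + 2 × 0.754 = 6.239
α (item deleted) = (4/3)·(1 − 4.731/6.239) = 0.322

Cronbach's alpha = 0.322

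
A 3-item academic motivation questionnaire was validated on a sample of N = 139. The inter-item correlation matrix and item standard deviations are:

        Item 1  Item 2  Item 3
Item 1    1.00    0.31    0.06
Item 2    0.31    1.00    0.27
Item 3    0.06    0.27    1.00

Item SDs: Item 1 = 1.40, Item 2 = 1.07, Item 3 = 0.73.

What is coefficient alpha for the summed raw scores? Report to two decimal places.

coefficient alpha = 0.43

Σσ²ᵢ = 1.40² + 1.07² + 0.73² = 3.6378
Covariances σ_ij = r_ij · s_i · s_j:
  σ(Item 1,Item 2) = 0.31 × 1.40 × 1.07 = 0.4644
  σ(Item 1,Item 3) = 0.06 × 1.40 × 0.73 = 0.0613
  σ(Item 2,Item 3) = 0.27 × 1.07 × 0.73 = 0.2109
σ²_T = Σσ²ᵢ + 2·Σσ_ij = 3.6378 + 2 × 0.7366 = 5.1110
α = (3/2)·(1 − 3.6378/5.1110) = 0.43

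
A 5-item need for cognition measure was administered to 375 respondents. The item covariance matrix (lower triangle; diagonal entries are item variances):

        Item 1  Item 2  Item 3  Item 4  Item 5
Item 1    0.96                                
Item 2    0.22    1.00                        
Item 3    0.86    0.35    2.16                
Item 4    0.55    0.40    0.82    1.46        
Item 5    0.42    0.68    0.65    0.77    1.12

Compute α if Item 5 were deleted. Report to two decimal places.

Remaining items: Item 1, Item 2, Item 3, Item 4 (k = 4).
Σσᵢ² = 0.96 + 1.00 + 2.16 + 1.46 = 5.58
σ²_T = 5.58 + 2 × 3.20 = 11.98
α (item deleted) = (4/3)·(1 − 5.58/11.98) = 0.71

α = 0.71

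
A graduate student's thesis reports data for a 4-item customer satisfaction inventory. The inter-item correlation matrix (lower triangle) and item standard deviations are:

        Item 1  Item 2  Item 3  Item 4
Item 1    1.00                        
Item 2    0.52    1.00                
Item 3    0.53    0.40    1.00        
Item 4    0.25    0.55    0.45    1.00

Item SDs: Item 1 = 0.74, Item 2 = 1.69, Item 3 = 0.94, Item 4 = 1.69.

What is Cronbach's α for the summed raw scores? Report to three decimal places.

Σσ²ᵢ = 0.74² + 1.69² + 0.94² + 1.69² = 7.1434
Covariances σ_ij = r_ij · s_i · s_j:
  σ(Item 1,Item 2) = 0.52 × 0.74 × 1.69 = 0.6503
  σ(Item 1,Item 3) = 0.53 × 0.74 × 0.94 = 0.3687
  σ(Item 1,Item 4) = 0.25 × 0.74 × 1.69 = 0.3126
  σ(Item 2,Item 3) = 0.40 × 1.69 × 0.94 = 0.6354
  σ(Item 2,Item 4) = 0.55 × 1.69 × 1.69 = 1.5709
  σ(Item 3,Item 4) = 0.45 × 0.94 × 1.69 = 0.7149
σ²_T = Σσ²ᵢ + 2·Σσ_ij = 7.1434 + 2 × 4.2528 = 15.6490
α = (4/3)·(1 − 7.1434/15.6490) = 0.725

Cronbach's α = 0.725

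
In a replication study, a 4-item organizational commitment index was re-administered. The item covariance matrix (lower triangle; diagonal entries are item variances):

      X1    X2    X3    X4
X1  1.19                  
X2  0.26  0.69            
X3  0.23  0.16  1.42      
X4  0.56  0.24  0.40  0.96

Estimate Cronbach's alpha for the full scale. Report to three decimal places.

Σσᵢ² = 1.19 + 0.69 + 1.42 + 0.96 = 4.26
Sum of off-diagonal covariances = 1.85
σ²_total = 4.26 + 2 × 1.85 = 7.96
α = (k/(k−1))·(1 − Σσᵢ²/σ²_total) = (4/3)·(1 − 4.26/7.96) = 0.620

α = 0.620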